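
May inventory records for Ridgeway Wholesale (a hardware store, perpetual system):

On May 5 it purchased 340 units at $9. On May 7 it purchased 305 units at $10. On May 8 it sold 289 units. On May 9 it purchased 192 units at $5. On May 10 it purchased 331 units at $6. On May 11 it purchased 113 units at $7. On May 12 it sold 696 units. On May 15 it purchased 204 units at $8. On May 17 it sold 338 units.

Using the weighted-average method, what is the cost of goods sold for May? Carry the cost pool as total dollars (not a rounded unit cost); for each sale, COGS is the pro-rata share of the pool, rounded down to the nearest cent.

COGS = $10,262.91

After May 5: 340 on hand, pool $3,060.00 (≈ $9.0000 each)
After May 7: 645 on hand, pool $6,110.00 (≈ $9.4729 each)
May 8, sell 289: 289/645 × $6,110.00 → $2,737.65
After May 9: 548 on hand, pool $4,332.35 (≈ $7.9057 each)
After May 10: 879 on hand, pool $6,318.35 (≈ $7.1881 each)
After May 11: 992 on hand, pool $7,109.35 (≈ $7.1667 each)
May 12, sell 696: 696/992 × $7,109.35 → $4,988.01
After May 15: 500 on hand, pool $3,753.34 (≈ $7.5067 each)
May 17, sell 338: 338/500 × $3,753.34 → $2,537.25
Total COGS = $2,737.65 + $4,988.01 + $2,537.25 = $10,262.91
Ending inventory (cost pool remaining) = $1,216.09
Check: goods available $11,479.00 = COGS $10,262.91 + ending $1,216.09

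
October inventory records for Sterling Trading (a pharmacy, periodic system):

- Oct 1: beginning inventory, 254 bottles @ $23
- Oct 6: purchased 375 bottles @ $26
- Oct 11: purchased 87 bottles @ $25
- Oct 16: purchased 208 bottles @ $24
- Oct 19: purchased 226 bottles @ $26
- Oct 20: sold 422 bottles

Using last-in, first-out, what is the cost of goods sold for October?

Oct 20, 422 sold [LIFO — newest first]: 226 @ $26 + 196 @ $24 = $10,580
Ending inventory: 254 @ $23 + 375 @ $26 + 87 @ $25 + 12 @ $24 = $18,055

COGS = $10,580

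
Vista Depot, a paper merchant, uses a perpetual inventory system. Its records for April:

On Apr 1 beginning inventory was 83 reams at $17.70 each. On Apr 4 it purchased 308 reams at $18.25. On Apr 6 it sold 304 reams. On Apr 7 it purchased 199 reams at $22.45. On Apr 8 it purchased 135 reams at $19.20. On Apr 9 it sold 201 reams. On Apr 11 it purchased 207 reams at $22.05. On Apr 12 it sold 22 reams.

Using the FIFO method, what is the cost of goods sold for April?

COGS = $10,143.30

Apr 6, 304 sold [FIFO — oldest first]: 83 @ $17.70 + 221 @ $18.25 = $5,502.35
Apr 9, 201 sold [FIFO — oldest first]: 87 @ $18.25 + 114 @ $22.45 = $4,147.05
Apr 12, 22 sold [FIFO — oldest first]: 22 @ $22.45 = $493.90
Total COGS = $5,502.35 + $4,147.05 + $493.90 = $10,143.30
Ending inventory: 63 @ $22.45 + 135 @ $19.20 + 207 @ $22.05 = $8,570.70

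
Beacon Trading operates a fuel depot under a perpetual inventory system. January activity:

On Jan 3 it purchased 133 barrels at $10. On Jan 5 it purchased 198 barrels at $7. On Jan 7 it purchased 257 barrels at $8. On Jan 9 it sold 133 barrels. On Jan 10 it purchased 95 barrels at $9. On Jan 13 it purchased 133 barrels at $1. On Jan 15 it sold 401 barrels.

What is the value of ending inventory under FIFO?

Ending inventory = $1,420

Jan 9, 133 sold [FIFO — oldest first]: 133 @ $10 = $1,330
Jan 15, 401 sold [FIFO — oldest first]: 198 @ $7 + 203 @ $8 = $3,010
Total COGS = $1,330 + $3,010 = $4,340
Ending inventory: 54 @ $8 + 95 @ $9 + 133 @ $1 = $1,420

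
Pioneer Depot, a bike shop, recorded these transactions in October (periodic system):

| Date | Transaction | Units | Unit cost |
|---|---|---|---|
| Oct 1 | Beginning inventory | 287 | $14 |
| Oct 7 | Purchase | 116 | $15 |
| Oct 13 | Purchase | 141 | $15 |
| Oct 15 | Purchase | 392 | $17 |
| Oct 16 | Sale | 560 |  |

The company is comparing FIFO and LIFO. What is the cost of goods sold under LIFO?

FIFO COGS: 287 @ $14 + 116 @ $15 + 141 @ $15 + 16 @ $17 = $8,145
LIFO COGS: 392 @ $17 + 141 @ $15 + 27 @ $15 = $9,184

COGS = $9,184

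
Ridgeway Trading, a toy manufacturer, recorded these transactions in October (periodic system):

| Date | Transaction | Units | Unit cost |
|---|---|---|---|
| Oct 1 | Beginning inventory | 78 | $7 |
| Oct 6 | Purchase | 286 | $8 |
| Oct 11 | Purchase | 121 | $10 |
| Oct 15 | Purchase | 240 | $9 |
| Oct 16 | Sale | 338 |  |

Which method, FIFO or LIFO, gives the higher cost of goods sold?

FIFO COGS: 78 @ $7 + 260 @ $8 = $2,626
LIFO COGS: 240 @ $9 + 98 @ $10 = $3,140

LIFO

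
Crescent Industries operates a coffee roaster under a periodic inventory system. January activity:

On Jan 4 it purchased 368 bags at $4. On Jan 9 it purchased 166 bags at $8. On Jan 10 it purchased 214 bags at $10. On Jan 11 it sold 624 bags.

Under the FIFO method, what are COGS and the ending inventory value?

Jan 11, 624 sold [FIFO — oldest first]: 368 @ $4 + 166 @ $8 + 90 @ $10 = $3,700
Ending inventory: 124 @ $10 = $1,240

COGS = $3,700; ending inventory = $1,240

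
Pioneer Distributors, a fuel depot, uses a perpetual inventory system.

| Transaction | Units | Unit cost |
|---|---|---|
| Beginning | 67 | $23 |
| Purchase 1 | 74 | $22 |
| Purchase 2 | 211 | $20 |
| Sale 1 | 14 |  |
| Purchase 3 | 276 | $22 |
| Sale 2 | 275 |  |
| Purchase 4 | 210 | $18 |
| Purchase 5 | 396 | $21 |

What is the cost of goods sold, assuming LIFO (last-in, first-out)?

Sale 1 (14) [LIFO — newest first]: 14 @ $20 = $280
Sale 2 (275) [LIFO — newest first]: 275 @ $22 = $6,050
Total COGS = $280 + $6,050 = $6,330
Ending inventory: 67 @ $23 + 74 @ $22 + 197 @ $20 + 1 @ $22 + 210 @ $18 + 396 @ $21 = $19,227

COGS = $6,330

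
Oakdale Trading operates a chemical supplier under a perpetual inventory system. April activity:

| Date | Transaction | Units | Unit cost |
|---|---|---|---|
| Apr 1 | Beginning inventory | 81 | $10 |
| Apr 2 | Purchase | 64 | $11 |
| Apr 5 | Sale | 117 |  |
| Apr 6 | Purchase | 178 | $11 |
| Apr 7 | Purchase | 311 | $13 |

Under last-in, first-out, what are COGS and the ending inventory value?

Apr 5, 117 sold [LIFO — newest first]: 64 @ $11 + 53 @ $10 = $1,234
Ending inventory: 28 @ $10 + 178 @ $11 + 311 @ $13 = $6,281
Check: goods available $7,515 = COGS $1,234 + ending $6,281

COGS = $1,234; ending inventory = $6,281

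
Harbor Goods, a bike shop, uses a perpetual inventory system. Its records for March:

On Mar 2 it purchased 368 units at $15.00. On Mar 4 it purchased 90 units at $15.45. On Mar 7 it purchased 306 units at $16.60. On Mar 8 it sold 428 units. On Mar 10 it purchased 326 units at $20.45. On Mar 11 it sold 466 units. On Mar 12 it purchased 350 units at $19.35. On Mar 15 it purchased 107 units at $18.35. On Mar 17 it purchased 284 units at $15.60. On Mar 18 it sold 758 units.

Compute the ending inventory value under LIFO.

Ending inventory = $2,685.00

Mar 8, 428 sold [LIFO — newest first]: 306 @ $16.60 + 90 @ $15.45 + 32 @ $15.00 = $6,950.10
Mar 11, 466 sold [LIFO — newest first]: 326 @ $20.45 + 140 @ $15.00 = $8,766.70
Mar 18, 758 sold [LIFO — newest first]: 284 @ $15.60 + 107 @ $18.35 + 350 @ $19.35 + 17 @ $15.00 = $13,421.35
Total COGS = $6,950.10 + $8,766.70 + $13,421.35 = $29,138.15
Ending inventory: 179 @ $15.00 = $2,685.00
Check: goods available $31,823.15 = COGS $29,138.15 + ending $2,685.00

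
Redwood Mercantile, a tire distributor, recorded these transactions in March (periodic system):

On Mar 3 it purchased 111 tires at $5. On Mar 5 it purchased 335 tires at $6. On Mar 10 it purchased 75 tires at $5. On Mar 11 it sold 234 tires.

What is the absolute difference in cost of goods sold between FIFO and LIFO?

$36

FIFO COGS: 111 @ $5 + 123 @ $6 = $1,293
LIFO COGS: 75 @ $5 + 159 @ $6 = $1,329
Difference = |$1,293 − $1,329| = $36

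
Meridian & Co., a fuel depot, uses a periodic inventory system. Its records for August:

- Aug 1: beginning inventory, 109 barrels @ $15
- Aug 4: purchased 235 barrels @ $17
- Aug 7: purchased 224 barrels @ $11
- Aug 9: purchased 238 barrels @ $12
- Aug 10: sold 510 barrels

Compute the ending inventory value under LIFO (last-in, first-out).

Ending inventory = $4,814

Aug 10, 510 sold [LIFO — newest first]: 238 @ $12 + 224 @ $11 + 48 @ $17 = $6,136
Ending inventory: 109 @ $15 + 187 @ $17 = $4,814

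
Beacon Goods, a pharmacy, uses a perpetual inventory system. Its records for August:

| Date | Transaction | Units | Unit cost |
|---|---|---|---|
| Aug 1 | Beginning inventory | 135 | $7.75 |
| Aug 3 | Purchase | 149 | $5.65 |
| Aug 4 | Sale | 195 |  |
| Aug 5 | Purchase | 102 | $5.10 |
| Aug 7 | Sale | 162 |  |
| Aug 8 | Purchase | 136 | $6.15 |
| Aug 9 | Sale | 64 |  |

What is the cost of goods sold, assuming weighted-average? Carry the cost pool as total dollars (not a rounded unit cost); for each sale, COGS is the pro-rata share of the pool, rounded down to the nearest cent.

After Aug 1: 135 on hand, pool $1,046.25 (≈ $7.7500 each)
After Aug 3: 284 on hand, pool $1,888.10 (≈ $6.6482 each)
Aug 4, sell 195: 195/284 × $1,888.10 → $1,296.40
After Aug 5: 191 on hand, pool $1,111.90 (≈ $5.8215 each)
Aug 7, sell 162: 162/191 × $1,111.90 → $943.07
After Aug 8: 165 on hand, pool $1,005.23 (≈ $6.0923 each)
Aug 9, sell 64: 64/165 × $1,005.23 → $389.90
Total COGS = $1,296.40 + $943.07 + $389.90 = $2,629.37
Ending inventory (cost pool remaining) = $615.33

COGS = $2,629.37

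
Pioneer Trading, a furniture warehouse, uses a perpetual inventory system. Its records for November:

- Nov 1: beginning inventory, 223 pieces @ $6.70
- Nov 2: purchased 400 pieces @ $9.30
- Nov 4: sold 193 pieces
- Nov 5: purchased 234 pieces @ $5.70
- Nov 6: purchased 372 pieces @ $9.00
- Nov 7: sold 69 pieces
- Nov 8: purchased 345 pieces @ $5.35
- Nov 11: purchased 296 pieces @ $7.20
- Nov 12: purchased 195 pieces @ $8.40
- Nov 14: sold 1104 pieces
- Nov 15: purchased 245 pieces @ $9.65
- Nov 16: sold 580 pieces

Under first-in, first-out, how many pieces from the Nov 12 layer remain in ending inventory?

119

Nov 4, 193 sold [FIFO — oldest first]: 193 @ $6.70 = $1,293.10
Nov 7, 69 sold [FIFO — oldest first]: 30 @ $6.70 + 39 @ $9.30 = $563.70
Nov 14, 1104 sold [FIFO — oldest first]: 361 @ $9.30 + 234 @ $5.70 + 372 @ $9.00 + 137 @ $5.35 = $8,772.05
Nov 16, 580 sold [FIFO — oldest first]: 208 @ $5.35 + 296 @ $7.20 + 76 @ $8.40 = $3,882.40
Total COGS = $1,293.10 + $563.70 + $8,772.05 + $3,882.40 = $14,511.25
Ending inventory: 119 @ $8.40 + 245 @ $9.65 = $3,363.85
Check: goods available $17,875.10 = COGS $14,511.25 + ending $3,363.85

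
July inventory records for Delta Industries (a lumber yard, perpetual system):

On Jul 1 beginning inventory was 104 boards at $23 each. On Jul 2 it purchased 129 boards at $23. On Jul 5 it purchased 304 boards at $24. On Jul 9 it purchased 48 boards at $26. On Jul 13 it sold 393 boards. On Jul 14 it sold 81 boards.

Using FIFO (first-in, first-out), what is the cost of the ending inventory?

Jul 13, 393 sold [FIFO — oldest first]: 104 @ $23 + 129 @ $23 + 160 @ $24 = $9,199
Jul 14, 81 sold [FIFO — oldest first]: 81 @ $24 = $1,944
Total COGS = $9,199 + $1,944 = $11,143
Ending inventory: 63 @ $24 + 48 @ $26 = $2,760

Ending inventory = $2,760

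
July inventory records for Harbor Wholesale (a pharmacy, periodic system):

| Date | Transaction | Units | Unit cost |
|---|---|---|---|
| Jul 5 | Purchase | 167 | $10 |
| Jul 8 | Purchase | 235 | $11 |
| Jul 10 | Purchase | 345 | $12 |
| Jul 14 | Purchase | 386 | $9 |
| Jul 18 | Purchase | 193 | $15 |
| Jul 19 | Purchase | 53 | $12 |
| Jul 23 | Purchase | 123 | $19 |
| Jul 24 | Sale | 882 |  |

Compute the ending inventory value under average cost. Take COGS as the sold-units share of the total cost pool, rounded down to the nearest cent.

Jul 24, sell 882: 882/1502 × $17,737.00 → $10,415.46
Ending inventory (cost pool remaining) = $7,321.54

Ending inventory = $7,321.54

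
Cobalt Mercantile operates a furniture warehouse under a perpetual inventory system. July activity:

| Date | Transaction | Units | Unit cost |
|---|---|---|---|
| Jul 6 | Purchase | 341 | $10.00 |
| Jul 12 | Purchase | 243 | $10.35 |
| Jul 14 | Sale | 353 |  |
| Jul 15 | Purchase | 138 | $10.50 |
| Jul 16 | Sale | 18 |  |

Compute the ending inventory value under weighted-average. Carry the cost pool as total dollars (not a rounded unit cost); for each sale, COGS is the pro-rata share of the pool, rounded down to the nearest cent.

Ending inventory = $3,607.65

After Jul 6: 341 on hand, pool $3,410.00 (≈ $10.0000 each)
After Jul 12: 584 on hand, pool $5,925.05 (≈ $10.1456 each)
Jul 14, sell 353: 353/584 × $5,925.05 → $3,581.40
After Jul 15: 369 on hand, pool $3,792.65 (≈ $10.2782 each)
Jul 16, sell 18: 18/369 × $3,792.65 → $185.00
Total COGS = $3,581.40 + $185.00 = $3,766.40
Ending inventory (cost pool remaining) = $3,607.65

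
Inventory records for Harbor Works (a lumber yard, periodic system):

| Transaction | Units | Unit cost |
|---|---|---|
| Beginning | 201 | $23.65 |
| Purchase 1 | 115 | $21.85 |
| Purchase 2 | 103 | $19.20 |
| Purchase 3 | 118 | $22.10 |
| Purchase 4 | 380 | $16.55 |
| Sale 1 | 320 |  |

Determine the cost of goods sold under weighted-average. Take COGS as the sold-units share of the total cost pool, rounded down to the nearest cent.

COGS = $6,330.48

Sale 1, sell 320: 320/917 × $18,140.80 → $6,330.48
Ending inventory (cost pool remaining) = $11,810.32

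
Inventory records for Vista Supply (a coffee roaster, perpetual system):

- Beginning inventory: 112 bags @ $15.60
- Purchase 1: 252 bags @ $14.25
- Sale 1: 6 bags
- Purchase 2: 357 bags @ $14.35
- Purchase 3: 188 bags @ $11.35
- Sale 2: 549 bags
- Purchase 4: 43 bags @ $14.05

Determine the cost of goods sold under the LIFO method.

COGS = $7,399.25

Sale 1 (6) [LIFO — newest first]: 6 @ $14.25 = $85.50
Sale 2 (549) [LIFO — newest first]: 188 @ $11.35 + 357 @ $14.35 + 4 @ $14.25 = $7,313.75
Total COGS = $85.50 + $7,313.75 = $7,399.25
Ending inventory: 112 @ $15.60 + 242 @ $14.25 + 43 @ $14.05 = $5,799.85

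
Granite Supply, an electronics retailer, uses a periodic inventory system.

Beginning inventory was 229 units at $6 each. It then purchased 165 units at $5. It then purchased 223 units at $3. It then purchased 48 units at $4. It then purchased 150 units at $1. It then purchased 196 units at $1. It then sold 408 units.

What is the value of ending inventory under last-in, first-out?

Sale 1 (408) [LIFO — newest first]: 196 @ $1 + 150 @ $1 + 48 @ $4 + 14 @ $3 = $580
Ending inventory: 229 @ $6 + 165 @ $5 + 209 @ $3 = $2,826

Ending inventory = $2,826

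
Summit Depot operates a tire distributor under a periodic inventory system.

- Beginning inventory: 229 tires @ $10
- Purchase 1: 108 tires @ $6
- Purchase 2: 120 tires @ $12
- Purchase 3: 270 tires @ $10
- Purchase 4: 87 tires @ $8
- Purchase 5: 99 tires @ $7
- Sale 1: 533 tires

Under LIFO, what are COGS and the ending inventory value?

Sale 1 (533) [LIFO — newest first]: 99 @ $7 + 87 @ $8 + 270 @ $10 + 77 @ $12 = $5,013
Ending inventory: 229 @ $10 + 108 @ $6 + 43 @ $12 = $3,454

COGS = $5,013; ending inventory = $3,454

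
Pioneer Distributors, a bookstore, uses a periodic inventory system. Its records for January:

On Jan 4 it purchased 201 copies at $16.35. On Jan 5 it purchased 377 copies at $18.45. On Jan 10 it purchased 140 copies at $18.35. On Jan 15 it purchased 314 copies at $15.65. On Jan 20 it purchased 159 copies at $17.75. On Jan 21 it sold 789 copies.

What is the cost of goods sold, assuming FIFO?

Jan 21, 789 sold [FIFO — oldest first]: 201 @ $16.35 + 377 @ $18.45 + 140 @ $18.35 + 71 @ $15.65 = $13,922.15
Ending inventory: 243 @ $15.65 + 159 @ $17.75 = $6,625.20
Check: goods available $20,547.35 = COGS $13,922.15 + ending $6,625.20

COGS = $13,922.15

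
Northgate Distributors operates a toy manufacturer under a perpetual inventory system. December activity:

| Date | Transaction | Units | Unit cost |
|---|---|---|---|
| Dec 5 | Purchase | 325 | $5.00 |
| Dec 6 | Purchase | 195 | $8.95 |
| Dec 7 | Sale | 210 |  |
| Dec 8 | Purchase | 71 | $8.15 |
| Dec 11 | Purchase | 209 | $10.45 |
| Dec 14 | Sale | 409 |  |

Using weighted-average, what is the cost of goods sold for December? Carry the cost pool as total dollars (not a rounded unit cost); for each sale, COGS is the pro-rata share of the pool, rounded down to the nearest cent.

COGS = $4,669.03

After Dec 5: 325 on hand, pool $1,625.00 (≈ $5.0000 each)
After Dec 6: 520 on hand, pool $3,370.25 (≈ $6.4813 each)
Dec 7, sell 210: 210/520 × $3,370.25 → $1,361.06
After Dec 8: 381 on hand, pool $2,587.84 (≈ $6.7922 each)
After Dec 11: 590 on hand, pool $4,771.89 (≈ $8.0879 each)
Dec 14, sell 409: 409/590 × $4,771.89 → $3,307.97
Total COGS = $1,361.06 + $3,307.97 = $4,669.03
Ending inventory (cost pool remaining) = $1,463.92
Check: goods available $6,132.95 = COGS $4,669.03 + ending $1,463.92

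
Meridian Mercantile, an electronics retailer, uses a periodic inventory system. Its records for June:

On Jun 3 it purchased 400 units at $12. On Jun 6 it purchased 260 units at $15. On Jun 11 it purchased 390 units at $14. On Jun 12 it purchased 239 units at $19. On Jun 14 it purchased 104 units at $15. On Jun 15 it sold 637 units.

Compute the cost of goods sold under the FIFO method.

COGS = $8,355

Jun 15, 637 sold [FIFO — oldest first]: 400 @ $12 + 237 @ $15 = $8,355
Ending inventory: 23 @ $15 + 390 @ $14 + 239 @ $19 + 104 @ $15 = $11,906
Check: goods available $20,261 = COGS $8,355 + ending $11,906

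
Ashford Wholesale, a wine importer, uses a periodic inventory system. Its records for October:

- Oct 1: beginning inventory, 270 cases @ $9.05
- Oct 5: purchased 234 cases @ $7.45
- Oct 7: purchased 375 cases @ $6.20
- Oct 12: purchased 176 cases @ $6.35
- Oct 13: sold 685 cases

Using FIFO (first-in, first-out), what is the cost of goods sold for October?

Oct 13, 685 sold [FIFO — oldest first]: 270 @ $9.05 + 234 @ $7.45 + 181 @ $6.20 = $5,309.00
Ending inventory: 194 @ $6.20 + 176 @ $6.35 = $2,320.40

COGS = $5,309.00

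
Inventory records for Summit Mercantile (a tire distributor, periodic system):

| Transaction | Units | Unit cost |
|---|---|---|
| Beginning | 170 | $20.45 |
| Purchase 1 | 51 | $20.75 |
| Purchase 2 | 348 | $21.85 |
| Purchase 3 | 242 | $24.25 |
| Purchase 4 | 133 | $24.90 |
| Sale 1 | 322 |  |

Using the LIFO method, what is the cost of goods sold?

COGS = $7,894.95

Sale 1 (322) [LIFO — newest first]: 133 @ $24.90 + 189 @ $24.25 = $7,894.95
Ending inventory: 170 @ $20.45 + 51 @ $20.75 + 348 @ $21.85 + 53 @ $24.25 = $13,423.80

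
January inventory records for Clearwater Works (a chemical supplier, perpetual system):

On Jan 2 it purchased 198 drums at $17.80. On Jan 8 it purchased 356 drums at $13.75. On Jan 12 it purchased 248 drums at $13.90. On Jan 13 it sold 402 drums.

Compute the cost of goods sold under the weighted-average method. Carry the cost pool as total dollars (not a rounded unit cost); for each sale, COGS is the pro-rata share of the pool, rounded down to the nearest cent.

COGS = $5,948.09

After Jan 2: 198 on hand, pool $3,524.40 (≈ $17.8000 each)
After Jan 8: 554 on hand, pool $8,419.40 (≈ $15.1975 each)
After Jan 12: 802 on hand, pool $11,866.60 (≈ $14.7963 each)
Jan 13, sell 402: 402/802 × $11,866.60 → $5,948.09
Ending inventory (cost pool remaining) = $5,918.51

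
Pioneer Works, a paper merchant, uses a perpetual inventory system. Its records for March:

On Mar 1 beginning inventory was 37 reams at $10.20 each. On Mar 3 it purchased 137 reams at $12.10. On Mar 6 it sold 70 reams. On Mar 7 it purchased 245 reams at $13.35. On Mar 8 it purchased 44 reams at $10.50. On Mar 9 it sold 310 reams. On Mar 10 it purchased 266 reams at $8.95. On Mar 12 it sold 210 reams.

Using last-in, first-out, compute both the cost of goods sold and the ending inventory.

COGS = $6,713.35; ending inventory = $1,435.20

Mar 6, 70 sold [LIFO — newest first]: 70 @ $12.10 = $847.00
Mar 9, 310 sold [LIFO — newest first]: 44 @ $10.50 + 245 @ $13.35 + 21 @ $12.10 = $3,986.85
Mar 12, 210 sold [LIFO — newest first]: 210 @ $8.95 = $1,879.50
Total COGS = $847.00 + $3,986.85 + $1,879.50 = $6,713.35
Ending inventory: 37 @ $10.20 + 46 @ $12.10 + 56 @ $8.95 = $1,435.20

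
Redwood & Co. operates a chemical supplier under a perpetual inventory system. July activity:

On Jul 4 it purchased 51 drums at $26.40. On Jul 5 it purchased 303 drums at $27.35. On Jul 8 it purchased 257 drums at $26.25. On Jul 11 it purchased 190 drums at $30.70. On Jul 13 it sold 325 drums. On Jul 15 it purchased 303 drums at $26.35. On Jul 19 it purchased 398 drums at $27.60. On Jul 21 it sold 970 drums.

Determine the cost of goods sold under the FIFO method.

Jul 13, 325 sold [FIFO — oldest first]: 51 @ $26.40 + 274 @ $27.35 = $8,840.30
Jul 21, 970 sold [FIFO — oldest first]: 29 @ $27.35 + 257 @ $26.25 + 190 @ $30.70 + 303 @ $26.35 + 191 @ $27.60 = $26,628.05
Total COGS = $8,840.30 + $26,628.05 = $35,468.35
Ending inventory: 207 @ $27.60 = $5,713.20

COGS = $35,468.35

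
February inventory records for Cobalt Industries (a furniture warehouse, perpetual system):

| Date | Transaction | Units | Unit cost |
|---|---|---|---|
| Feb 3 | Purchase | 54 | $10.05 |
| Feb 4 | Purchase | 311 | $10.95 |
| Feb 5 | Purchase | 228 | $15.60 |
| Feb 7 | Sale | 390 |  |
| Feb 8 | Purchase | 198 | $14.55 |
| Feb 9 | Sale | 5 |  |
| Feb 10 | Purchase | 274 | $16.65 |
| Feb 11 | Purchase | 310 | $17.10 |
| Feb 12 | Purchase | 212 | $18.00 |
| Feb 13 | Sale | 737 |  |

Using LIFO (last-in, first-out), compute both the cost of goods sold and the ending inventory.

Feb 7, 390 sold [LIFO — newest first]: 228 @ $15.60 + 162 @ $10.95 = $5,330.70
Feb 9, 5 sold [LIFO — newest first]: 5 @ $14.55 = $72.75
Feb 13, 737 sold [LIFO — newest first]: 212 @ $18.00 + 310 @ $17.10 + 215 @ $16.65 = $12,696.75
Total COGS = $5,330.70 + $72.75 + $12,696.75 = $18,100.20
Ending inventory: 54 @ $10.05 + 149 @ $10.95 + 193 @ $14.55 + 59 @ $16.65 = $5,964.75

COGS = $18,100.20; ending inventory = $5,964.75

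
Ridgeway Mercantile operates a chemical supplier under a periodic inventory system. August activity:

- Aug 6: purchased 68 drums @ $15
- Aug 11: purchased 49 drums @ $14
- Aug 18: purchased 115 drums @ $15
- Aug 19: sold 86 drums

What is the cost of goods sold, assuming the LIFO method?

Aug 19, 86 sold [LIFO — newest first]: 86 @ $15 = $1,290
Ending inventory: 68 @ $15 + 49 @ $14 + 29 @ $15 = $2,141

COGS = $1,290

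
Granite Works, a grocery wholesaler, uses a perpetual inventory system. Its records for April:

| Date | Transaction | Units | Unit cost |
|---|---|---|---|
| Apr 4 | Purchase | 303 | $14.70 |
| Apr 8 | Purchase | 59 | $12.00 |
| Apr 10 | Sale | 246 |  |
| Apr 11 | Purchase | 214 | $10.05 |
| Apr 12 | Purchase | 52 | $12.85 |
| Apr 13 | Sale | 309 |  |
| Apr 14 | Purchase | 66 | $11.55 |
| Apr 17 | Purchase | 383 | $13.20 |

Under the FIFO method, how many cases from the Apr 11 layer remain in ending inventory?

21

Apr 10, 246 sold [FIFO — oldest first]: 246 @ $14.70 = $3,616.20
Apr 13, 309 sold [FIFO — oldest first]: 57 @ $14.70 + 59 @ $12.00 + 193 @ $10.05 = $3,485.55
Total COGS = $3,616.20 + $3,485.55 = $7,101.75
Ending inventory: 21 @ $10.05 + 52 @ $12.85 + 66 @ $11.55 + 383 @ $13.20 = $6,697.15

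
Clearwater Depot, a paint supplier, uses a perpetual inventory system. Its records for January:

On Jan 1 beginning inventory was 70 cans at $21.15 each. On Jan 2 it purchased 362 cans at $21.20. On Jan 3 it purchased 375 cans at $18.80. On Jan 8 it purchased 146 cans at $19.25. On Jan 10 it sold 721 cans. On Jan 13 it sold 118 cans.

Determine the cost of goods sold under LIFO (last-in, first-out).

COGS = $16,602.10

Jan 10, 721 sold [LIFO — newest first]: 146 @ $19.25 + 375 @ $18.80 + 200 @ $21.20 = $14,100.50
Jan 13, 118 sold [LIFO — newest first]: 118 @ $21.20 = $2,501.60
Total COGS = $14,100.50 + $2,501.60 = $16,602.10
Ending inventory: 70 @ $21.15 + 44 @ $21.20 = $2,413.30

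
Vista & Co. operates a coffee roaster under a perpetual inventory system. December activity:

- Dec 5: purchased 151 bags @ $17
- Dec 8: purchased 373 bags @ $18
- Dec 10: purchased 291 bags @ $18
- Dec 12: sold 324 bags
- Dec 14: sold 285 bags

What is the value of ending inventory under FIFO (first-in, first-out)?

Ending inventory = $3,708

Dec 12, 324 sold [FIFO — oldest first]: 151 @ $17 + 173 @ $18 = $5,681
Dec 14, 285 sold [FIFO — oldest first]: 200 @ $18 + 85 @ $18 = $5,130
Total COGS = $5,681 + $5,130 = $10,811
Ending inventory: 206 @ $18 = $3,708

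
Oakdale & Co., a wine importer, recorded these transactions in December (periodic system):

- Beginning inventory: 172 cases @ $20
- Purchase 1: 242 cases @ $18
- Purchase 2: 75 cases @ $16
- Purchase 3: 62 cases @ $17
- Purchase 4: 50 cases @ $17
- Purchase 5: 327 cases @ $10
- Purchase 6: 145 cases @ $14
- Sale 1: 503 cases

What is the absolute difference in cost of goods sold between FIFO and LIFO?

$3,407

FIFO COGS: 172 @ $20 + 242 @ $18 + 75 @ $16 + 14 @ $17 = $9,234
LIFO COGS: 145 @ $14 + 327 @ $10 + 31 @ $17 = $5,827
Difference = |$9,234 − $5,827| = $3,407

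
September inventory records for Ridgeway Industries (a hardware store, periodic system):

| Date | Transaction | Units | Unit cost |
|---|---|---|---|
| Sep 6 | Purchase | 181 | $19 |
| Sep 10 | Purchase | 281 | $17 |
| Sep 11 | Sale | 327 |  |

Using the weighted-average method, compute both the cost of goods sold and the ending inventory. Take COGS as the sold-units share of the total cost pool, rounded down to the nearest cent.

Sep 11, sell 327: 327/462 × $8,216.00 → $5,815.22
Ending inventory (cost pool remaining) = $2,400.78

COGS = $5,815.22; ending inventory = $2,400.78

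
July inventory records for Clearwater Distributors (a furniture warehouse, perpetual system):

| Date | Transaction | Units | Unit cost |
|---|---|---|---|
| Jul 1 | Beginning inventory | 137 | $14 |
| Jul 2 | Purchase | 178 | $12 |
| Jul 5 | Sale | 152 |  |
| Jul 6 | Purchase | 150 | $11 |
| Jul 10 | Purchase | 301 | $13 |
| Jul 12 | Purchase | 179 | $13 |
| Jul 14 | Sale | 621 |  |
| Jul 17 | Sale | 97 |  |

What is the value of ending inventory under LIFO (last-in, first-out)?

Jul 5, 152 sold [LIFO — newest first]: 152 @ $12 = $1,824
Jul 14, 621 sold [LIFO — newest first]: 179 @ $13 + 301 @ $13 + 141 @ $11 = $7,791
Jul 17, 97 sold [LIFO — newest first]: 9 @ $11 + 26 @ $12 + 62 @ $14 = $1,279
Total COGS = $1,824 + $7,791 + $1,279 = $10,894
Ending inventory: 75 @ $14 = $1,050
Check: goods available $11,944 = COGS $10,894 + ending $1,050

Ending inventory = $1,050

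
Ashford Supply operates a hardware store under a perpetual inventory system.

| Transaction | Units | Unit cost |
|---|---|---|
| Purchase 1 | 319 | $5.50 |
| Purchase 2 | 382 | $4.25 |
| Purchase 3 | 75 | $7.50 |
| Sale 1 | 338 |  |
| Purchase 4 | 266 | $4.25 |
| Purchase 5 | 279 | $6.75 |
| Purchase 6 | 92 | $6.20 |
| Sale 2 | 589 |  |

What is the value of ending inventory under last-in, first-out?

Ending inventory = $2,464.25

Sale 1 (338) [LIFO — newest first]: 75 @ $7.50 + 263 @ $4.25 = $1,680.25
Sale 2 (589) [LIFO — newest first]: 92 @ $6.20 + 279 @ $6.75 + 218 @ $4.25 = $3,380.15
Total COGS = $1,680.25 + $3,380.15 = $5,060.40
Ending inventory: 319 @ $5.50 + 119 @ $4.25 + 48 @ $4.25 = $2,464.25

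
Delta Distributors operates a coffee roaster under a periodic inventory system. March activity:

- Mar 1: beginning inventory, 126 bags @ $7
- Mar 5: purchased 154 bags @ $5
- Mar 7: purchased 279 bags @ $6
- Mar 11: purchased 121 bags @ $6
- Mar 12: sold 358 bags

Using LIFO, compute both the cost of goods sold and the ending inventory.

Mar 12, 358 sold [LIFO — newest first]: 121 @ $6 + 237 @ $6 = $2,148
Ending inventory: 126 @ $7 + 154 @ $5 + 42 @ $6 = $1,904
Check: goods available $4,052 = COGS $2,148 + ending $1,904

COGS = $2,148; ending inventory = $1,904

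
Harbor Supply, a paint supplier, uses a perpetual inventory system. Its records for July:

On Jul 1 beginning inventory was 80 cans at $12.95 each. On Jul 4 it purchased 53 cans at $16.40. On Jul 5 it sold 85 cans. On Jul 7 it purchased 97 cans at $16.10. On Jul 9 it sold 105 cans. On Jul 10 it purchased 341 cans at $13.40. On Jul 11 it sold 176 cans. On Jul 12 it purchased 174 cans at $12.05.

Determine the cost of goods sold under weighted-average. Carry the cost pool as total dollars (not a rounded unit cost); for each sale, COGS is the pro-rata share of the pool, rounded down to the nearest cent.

After Jul 1: 80 on hand, pool $1,036.00 (≈ $12.9500 each)
After Jul 4: 133 on hand, pool $1,905.20 (≈ $14.3248 each)
Jul 5, sell 85: 85/133 × $1,905.20 → $1,217.60
After Jul 7: 145 on hand, pool $2,249.30 (≈ $15.5124 each)
Jul 9, sell 105: 105/145 × $2,249.30 → $1,628.80
After Jul 10: 381 on hand, pool $5,189.90 (≈ $13.6218 each)
Jul 11, sell 176: 176/381 × $5,189.90 → $2,397.43
After Jul 12: 379 on hand, pool $4,889.17 (≈ $12.9002 each)
Total COGS = $1,217.60 + $1,628.80 + $2,397.43 = $5,243.83
Ending inventory (cost pool remaining) = $4,889.17

COGS = $5,243.83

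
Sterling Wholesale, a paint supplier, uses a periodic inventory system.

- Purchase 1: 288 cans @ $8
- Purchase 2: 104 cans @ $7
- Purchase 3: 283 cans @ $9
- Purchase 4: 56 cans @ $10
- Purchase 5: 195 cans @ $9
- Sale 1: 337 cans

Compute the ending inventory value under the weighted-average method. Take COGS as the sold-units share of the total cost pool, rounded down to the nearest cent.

Ending inventory = $5,021.13

Sale 1, sell 337: 337/926 × $7,894.00 → $2,872.87
Ending inventory (cost pool remaining) = $5,021.13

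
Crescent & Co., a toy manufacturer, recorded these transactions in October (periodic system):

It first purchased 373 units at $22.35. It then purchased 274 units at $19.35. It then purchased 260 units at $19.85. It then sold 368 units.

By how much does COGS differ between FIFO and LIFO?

$974.00

FIFO COGS: 368 @ $22.35 = $8,224.80
LIFO COGS: 260 @ $19.85 + 108 @ $19.35 = $7,250.80
Difference = |$8,224.80 − $7,250.80| = $974.00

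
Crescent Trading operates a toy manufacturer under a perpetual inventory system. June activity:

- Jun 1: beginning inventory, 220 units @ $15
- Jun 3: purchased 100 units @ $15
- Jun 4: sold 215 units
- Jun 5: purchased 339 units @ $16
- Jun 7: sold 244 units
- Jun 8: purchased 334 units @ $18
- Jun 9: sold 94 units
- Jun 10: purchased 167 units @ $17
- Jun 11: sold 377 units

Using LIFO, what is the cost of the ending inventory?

Jun 4, 215 sold [LIFO — newest first]: 100 @ $15 + 115 @ $15 = $3,225
Jun 7, 244 sold [LIFO — newest first]: 244 @ $16 = $3,904
Jun 9, 94 sold [LIFO — newest first]: 94 @ $18 = $1,692
Jun 11, 377 sold [LIFO — newest first]: 167 @ $17 + 210 @ $18 = $6,619
Total COGS = $3,225 + $3,904 + $1,692 + $6,619 = $15,440
Ending inventory: 105 @ $15 + 95 @ $16 + 30 @ $18 = $3,635
Check: goods available $19,075 = COGS $15,440 + ending $3,635

Ending inventory = $3,635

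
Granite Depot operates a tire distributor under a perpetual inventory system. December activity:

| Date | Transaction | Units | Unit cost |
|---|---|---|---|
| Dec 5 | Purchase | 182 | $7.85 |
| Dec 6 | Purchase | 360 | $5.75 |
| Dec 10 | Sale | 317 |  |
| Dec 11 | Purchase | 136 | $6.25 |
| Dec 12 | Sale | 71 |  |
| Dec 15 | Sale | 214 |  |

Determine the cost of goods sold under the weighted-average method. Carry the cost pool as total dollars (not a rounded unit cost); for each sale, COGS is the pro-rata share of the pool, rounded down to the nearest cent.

After Dec 5: 182 on hand, pool $1,428.70 (≈ $7.8500 each)
After Dec 6: 542 on hand, pool $3,498.70 (≈ $6.4552 each)
Dec 10, sell 317: 317/542 × $3,498.70 → $2,046.28
After Dec 11: 361 on hand, pool $2,302.42 (≈ $6.3779 each)
Dec 12, sell 71: 71/361 × $2,302.42 → $452.83
Dec 15, sell 214: 214/290 × $1,849.59 → $1,364.86
Total COGS = $2,046.28 + $452.83 + $1,364.86 = $3,863.97
Ending inventory (cost pool remaining) = $484.73

COGS = $3,863.97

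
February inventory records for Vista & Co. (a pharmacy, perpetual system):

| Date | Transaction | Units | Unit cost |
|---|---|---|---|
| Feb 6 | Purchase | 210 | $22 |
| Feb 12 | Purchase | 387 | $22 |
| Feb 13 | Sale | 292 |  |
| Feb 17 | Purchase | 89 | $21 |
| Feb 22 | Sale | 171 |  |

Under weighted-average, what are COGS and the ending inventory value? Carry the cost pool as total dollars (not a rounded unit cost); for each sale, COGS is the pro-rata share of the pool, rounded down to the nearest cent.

After Feb 6: 210 on hand, pool $4,620.00 (≈ $22.0000 each)
After Feb 12: 597 on hand, pool $13,134.00 (≈ $22.0000 each)
Feb 13, sell 292: 292/597 × $13,134.00 → $6,424.00
After Feb 17: 394 on hand, pool $8,579.00 (≈ $21.7741 each)
Feb 22, sell 171: 171/394 × $8,579.00 → $3,723.37
Total COGS = $6,424.00 + $3,723.37 = $10,147.37
Ending inventory (cost pool remaining) = $4,855.63
Check: goods available $15,003.00 = COGS $10,147.37 + ending $4,855.63

COGS = $10,147.37; ending inventory = $4,855.63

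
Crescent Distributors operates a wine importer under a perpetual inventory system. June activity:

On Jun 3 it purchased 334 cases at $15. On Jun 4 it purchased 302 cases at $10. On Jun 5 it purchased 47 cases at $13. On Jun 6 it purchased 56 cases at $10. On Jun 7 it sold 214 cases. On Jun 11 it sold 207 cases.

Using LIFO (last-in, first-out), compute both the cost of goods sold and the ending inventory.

Jun 7, 214 sold [LIFO — newest first]: 56 @ $10 + 47 @ $13 + 111 @ $10 = $2,281
Jun 11, 207 sold [LIFO — newest first]: 191 @ $10 + 16 @ $15 = $2,150
Total COGS = $2,281 + $2,150 = $4,431
Ending inventory: 318 @ $15 = $4,770
Check: goods available $9,201 = COGS $4,431 + ending $4,770

COGS = $4,431; ending inventory = $4,770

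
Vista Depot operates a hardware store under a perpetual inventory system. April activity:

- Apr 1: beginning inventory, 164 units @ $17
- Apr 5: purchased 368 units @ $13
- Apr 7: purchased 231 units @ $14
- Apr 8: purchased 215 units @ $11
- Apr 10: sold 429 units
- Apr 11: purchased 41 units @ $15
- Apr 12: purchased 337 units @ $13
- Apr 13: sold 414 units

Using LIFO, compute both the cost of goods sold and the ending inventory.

COGS = $10,842; ending inventory = $7,325

Apr 10, 429 sold [LIFO — newest first]: 215 @ $11 + 214 @ $14 = $5,361
Apr 13, 414 sold [LIFO — newest first]: 337 @ $13 + 41 @ $15 + 17 @ $14 + 19 @ $13 = $5,481
Total COGS = $5,361 + $5,481 = $10,842
Ending inventory: 164 @ $17 + 349 @ $13 = $7,325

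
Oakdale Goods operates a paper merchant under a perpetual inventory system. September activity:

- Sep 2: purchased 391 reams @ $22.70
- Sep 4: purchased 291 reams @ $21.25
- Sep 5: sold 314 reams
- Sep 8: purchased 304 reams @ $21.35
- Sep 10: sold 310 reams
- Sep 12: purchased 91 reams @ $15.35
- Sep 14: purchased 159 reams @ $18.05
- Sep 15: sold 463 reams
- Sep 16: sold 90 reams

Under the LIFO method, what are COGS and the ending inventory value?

Sep 5, 314 sold [LIFO — newest first]: 291 @ $21.25 + 23 @ $22.70 = $6,705.85
Sep 10, 310 sold [LIFO — newest first]: 304 @ $21.35 + 6 @ $22.70 = $6,626.60
Sep 15, 463 sold [LIFO — newest first]: 159 @ $18.05 + 91 @ $15.35 + 213 @ $22.70 = $9,101.90
Sep 16, 90 sold [LIFO — newest first]: 90 @ $22.70 = $2,043.00
Total COGS = $6,705.85 + $6,626.60 + $9,101.90 + $2,043.00 = $24,477.35
Ending inventory: 59 @ $22.70 = $1,339.30

COGS = $24,477.35; ending inventory = $1,339.30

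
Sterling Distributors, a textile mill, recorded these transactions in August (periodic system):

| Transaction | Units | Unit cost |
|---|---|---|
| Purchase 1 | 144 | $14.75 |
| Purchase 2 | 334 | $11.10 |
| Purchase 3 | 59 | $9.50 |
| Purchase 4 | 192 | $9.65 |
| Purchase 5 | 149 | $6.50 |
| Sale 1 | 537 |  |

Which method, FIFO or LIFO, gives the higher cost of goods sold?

FIFO

FIFO COGS: 144 @ $14.75 + 334 @ $11.10 + 59 @ $9.50 = $6,391.90
LIFO COGS: 149 @ $6.50 + 192 @ $9.65 + 59 @ $9.50 + 137 @ $11.10 = $4,902.50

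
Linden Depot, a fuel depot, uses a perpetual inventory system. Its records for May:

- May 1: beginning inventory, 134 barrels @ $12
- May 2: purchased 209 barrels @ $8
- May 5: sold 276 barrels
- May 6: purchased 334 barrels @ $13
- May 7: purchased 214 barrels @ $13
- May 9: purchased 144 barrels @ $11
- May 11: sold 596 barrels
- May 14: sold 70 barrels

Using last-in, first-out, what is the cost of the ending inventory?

Ending inventory = $1,142

May 5, 276 sold [LIFO — newest first]: 209 @ $8 + 67 @ $12 = $2,476
May 11, 596 sold [LIFO — newest first]: 144 @ $11 + 214 @ $13 + 238 @ $13 = $7,460
May 14, 70 sold [LIFO — newest first]: 70 @ $13 = $910
Total COGS = $2,476 + $7,460 + $910 = $10,846
Ending inventory: 67 @ $12 + 26 @ $13 = $1,142
Check: goods available $11,988 = COGS $10,846 + ending $1,142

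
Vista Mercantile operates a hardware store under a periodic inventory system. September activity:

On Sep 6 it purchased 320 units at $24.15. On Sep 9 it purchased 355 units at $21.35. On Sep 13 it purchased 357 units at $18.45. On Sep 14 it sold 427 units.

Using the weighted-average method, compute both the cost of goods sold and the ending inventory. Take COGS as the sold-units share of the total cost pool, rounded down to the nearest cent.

Sep 14, sell 427: 427/1032 × $21,893.90 → $9,058.81
Ending inventory (cost pool remaining) = $12,835.09
Check: goods available $21,893.90 = COGS $9,058.81 + ending $12,835.09

COGS = $9,058.81; ending inventory = $12,835.09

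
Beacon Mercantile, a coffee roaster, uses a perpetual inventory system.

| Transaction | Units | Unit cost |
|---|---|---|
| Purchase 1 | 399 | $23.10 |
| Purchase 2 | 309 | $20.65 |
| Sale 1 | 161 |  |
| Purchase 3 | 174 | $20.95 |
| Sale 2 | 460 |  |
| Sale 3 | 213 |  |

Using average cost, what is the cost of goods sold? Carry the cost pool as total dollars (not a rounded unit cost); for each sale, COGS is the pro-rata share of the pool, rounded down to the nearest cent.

After Purchase 1: 399 on hand, pool $9,216.90 (≈ $23.1000 each)
After Purchase 2: 708 on hand, pool $15,597.75 (≈ $22.0307 each)
Sale 1, sell 161: 161/708 × $15,597.75 → $3,546.94
After Purchase 3: 721 on hand, pool $15,696.11 (≈ $21.7699 each)
Sale 2, sell 460: 460/721 × $15,696.11 → $10,014.16
Sale 3, sell 213: 213/261 × $5,681.95 → $4,636.99
Total COGS = $3,546.94 + $10,014.16 + $4,636.99 = $18,198.09
Ending inventory (cost pool remaining) = $1,044.96

COGS = $18,198.09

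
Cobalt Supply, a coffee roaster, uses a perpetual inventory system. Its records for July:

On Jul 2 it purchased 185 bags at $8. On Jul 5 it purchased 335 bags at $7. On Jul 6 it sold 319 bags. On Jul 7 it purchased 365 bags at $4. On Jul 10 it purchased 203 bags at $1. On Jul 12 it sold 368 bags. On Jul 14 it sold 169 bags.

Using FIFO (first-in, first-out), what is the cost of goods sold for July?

Jul 6, 319 sold [FIFO — oldest first]: 185 @ $8 + 134 @ $7 = $2,418
Jul 12, 368 sold [FIFO — oldest first]: 201 @ $7 + 167 @ $4 = $2,075
Jul 14, 169 sold [FIFO — oldest first]: 169 @ $4 = $676
Total COGS = $2,418 + $2,075 + $676 = $5,169
Ending inventory: 29 @ $4 + 203 @ $1 = $319

COGS = $5,169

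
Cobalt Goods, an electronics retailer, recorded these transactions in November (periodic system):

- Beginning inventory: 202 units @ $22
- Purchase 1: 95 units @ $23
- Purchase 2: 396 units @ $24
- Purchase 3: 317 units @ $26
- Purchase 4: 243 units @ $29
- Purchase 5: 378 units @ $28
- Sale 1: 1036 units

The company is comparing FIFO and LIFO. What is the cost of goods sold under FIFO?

FIFO COGS: 202 @ $22 + 95 @ $23 + 396 @ $24 + 317 @ $26 + 26 @ $29 = $25,129
LIFO COGS: 378 @ $28 + 243 @ $29 + 317 @ $26 + 98 @ $24 = $28,225

COGS = $25,129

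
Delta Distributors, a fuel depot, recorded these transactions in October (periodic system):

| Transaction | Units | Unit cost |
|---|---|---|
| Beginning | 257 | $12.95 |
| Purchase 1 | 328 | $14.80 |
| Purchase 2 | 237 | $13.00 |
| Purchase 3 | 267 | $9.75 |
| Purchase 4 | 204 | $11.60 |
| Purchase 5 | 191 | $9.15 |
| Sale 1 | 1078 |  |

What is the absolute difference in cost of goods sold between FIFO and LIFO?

FIFO COGS: 257 @ $12.95 + 328 @ $14.80 + 237 @ $13.00 + 256 @ $9.75 = $13,759.55
LIFO COGS: 191 @ $9.15 + 204 @ $11.60 + 267 @ $9.75 + 237 @ $13.00 + 179 @ $14.80 = $12,447.50
Difference = |$13,759.55 − $12,447.50| = $1,312.05

$1,312.05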